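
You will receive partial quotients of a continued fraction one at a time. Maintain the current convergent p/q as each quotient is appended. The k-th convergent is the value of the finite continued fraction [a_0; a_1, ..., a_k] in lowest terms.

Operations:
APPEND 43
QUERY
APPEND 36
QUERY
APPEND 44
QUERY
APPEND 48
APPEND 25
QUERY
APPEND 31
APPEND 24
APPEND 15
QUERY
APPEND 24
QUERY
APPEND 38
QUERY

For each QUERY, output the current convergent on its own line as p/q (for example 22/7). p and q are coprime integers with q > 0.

APPEND 43: p_0 = 43·1 + 0 = 43, q_0 = 43·0 + 1 = 1 → 43/1
APPEND 36: p_1 = 36·43 + 1 = 1549, q_1 = 36·1 + 0 = 36 → 1549/36
APPEND 44: p_2 = 44·1549 + 43 = 68199, q_2 = 44·36 + 1 = 1585 → 68199/1585
APPEND 48: p_3 = 48·68199 + 1549 = 3275101, q_3 = 48·1585 + 36 = 76116 → 3275101/76116
APPEND 25: p_4 = 25·3275101 + 68199 = 81945724, q_4 = 25·76116 + 1585 = 1904485 → 81945724/1904485
APPEND 31: p_5 = 31·81945724 + 3275101 = 2543592545, q_5 = 31·1904485 + 76116 = 59115151 → 2543592545/59115151
APPEND 24: p_6 = 24·2543592545 + 81945724 = 61128166804, q_6 = 24·59115151 + 1904485 = 1420668109 → 61128166804/1420668109
APPEND 15: p_7 = 15·61128166804 + 2543592545 = 919466094605, q_7 = 15·1420668109 + 59115151 = 21369136786 → 919466094605/21369136786
APPEND 24: p_8 = 24·919466094605 + 61128166804 = 22128314437324, q_8 = 24·21369136786 + 1420668109 = 514279950973 → 22128314437324/514279950973
APPEND 38: p_9 = 38·22128314437324 + 919466094605 = 841795414712917, q_9 = 38·514279950973 + 21369136786 = 19564007273760 → 841795414712917/19564007273760

43/1
1549/36
68199/1585
81945724/1904485
919466094605/21369136786
22128314437324/514279950973
841795414712917/19564007273760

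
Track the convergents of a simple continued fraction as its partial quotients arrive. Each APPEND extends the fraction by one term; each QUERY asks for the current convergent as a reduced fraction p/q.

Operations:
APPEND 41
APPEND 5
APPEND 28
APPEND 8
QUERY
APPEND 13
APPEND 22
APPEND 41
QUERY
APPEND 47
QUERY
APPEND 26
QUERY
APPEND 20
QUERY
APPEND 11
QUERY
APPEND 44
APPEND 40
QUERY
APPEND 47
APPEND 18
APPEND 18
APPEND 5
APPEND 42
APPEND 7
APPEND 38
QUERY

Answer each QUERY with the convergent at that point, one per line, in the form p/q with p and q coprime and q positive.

46678/1133
555112367/13474063
26103805633/633609234
679254058825/16487314147
13611184982133/330379892174
150402288862288/3650666128061
265402878085774488/6442038247202381
232084714891611756565383095/5633317244734731284808593

APPEND 41: p_0 = 41·1 + 0 = 41, q_0 = 41·0 + 1 = 1 → 41/1
APPEND 5: p_1 = 5·41 + 1 = 206, q_1 = 5·1 + 0 = 5 → 206/5
APPEND 28: p_2 = 28·206 + 41 = 5809, q_2 = 28·5 + 1 = 141 → 5809/141
APPEND 8: p_3 = 8·5809 + 206 = 46678, q_3 = 8·141 + 5 = 1133 → 46678/1133
APPEND 13: p_4 = 13·46678 + 5809 = 612623, q_4 = 13·1133 + 141 = 14870 → 612623/14870
APPEND 22: p_5 = 22·612623 + 46678 = 13524384, q_5 = 22·14870 + 1133 = 328273 → 13524384/328273
APPEND 41: p_6 = 41·13524384 + 612623 = 555112367, q_6 = 41·328273 + 14870 = 13474063 → 555112367/13474063
APPEND 47: p_7 = 47·555112367 + 13524384 = 26103805633, q_7 = 47·13474063 + 328273 = 633609234 → 26103805633/633609234
APPEND 26: p_8 = 26·26103805633 + 555112367 = 679254058825, q_8 = 26·633609234 + 13474063 = 16487314147 → 679254058825/16487314147
APPEND 20: p_9 = 20·679254058825 + 26103805633 = 13611184982133, q_9 = 20·16487314147 + 633609234 = 330379892174 → 13611184982133/330379892174
APPEND 11: p_10 = 11·13611184982133 + 679254058825 = 150402288862288, q_10 = 11·330379892174 + 16487314147 = 3650666128061 → 150402288862288/3650666128061
APPEND 44: p_11 = 44·150402288862288 + 13611184982133 = 6631311894922805, q_11 = 44·3650666128061 + 330379892174 = 160959689526858 → 6631311894922805/160959689526858
APPEND 40: p_12 = 40·6631311894922805 + 150402288862288 = 265402878085774488, q_12 = 40·160959689526858 + 3650666128061 = 6442038247202381 → 265402878085774488/6442038247202381
APPEND 47: p_13 = 47·265402878085774488 + 6631311894922805 = 12480566581926323741, q_13 = 47·6442038247202381 + 160959689526858 = 302936757308038765 → 12480566581926323741/302936757308038765
APPEND 18: p_14 = 18·12480566581926323741 + 265402878085774488 = 224915601352759601826, q_14 = 18·302936757308038765 + 6442038247202381 = 5459303669791900151 → 224915601352759601826/5459303669791900151
APPEND 18: p_15 = 18·224915601352759601826 + 12480566581926323741 = 4060961390931599156609, q_15 = 18·5459303669791900151 + 302936757308038765 = 98570402813562241483 → 4060961390931599156609/98570402813562241483
APPEND 5: p_16 = 5·4060961390931599156609 + 224915601352759601826 = 20529722556010755384871, q_16 = 5·98570402813562241483 + 5459303669791900151 = 498311317737603107566 → 20529722556010755384871/498311317737603107566
APPEND 42: p_17 = 42·20529722556010755384871 + 4060961390931599156609 = 866309308743383325321191, q_17 = 42·498311317737603107566 + 98570402813562241483 = 21027645747792892759255 → 866309308743383325321191/21027645747792892759255
APPEND 7: p_18 = 7·866309308743383325321191 + 20529722556010755384871 = 6084694883759694032633208, q_18 = 7·21027645747792892759255 + 498311317737603107566 = 147691831552287852422351 → 6084694883759694032633208/147691831552287852422351
APPEND 38: p_19 = 38·6084694883759694032633208 + 866309308743383325321191 = 232084714891611756565383095, q_19 = 38·147691831552287852422351 + 21027645747792892759255 = 5633317244734731284808593 → 232084714891611756565383095/5633317244734731284808593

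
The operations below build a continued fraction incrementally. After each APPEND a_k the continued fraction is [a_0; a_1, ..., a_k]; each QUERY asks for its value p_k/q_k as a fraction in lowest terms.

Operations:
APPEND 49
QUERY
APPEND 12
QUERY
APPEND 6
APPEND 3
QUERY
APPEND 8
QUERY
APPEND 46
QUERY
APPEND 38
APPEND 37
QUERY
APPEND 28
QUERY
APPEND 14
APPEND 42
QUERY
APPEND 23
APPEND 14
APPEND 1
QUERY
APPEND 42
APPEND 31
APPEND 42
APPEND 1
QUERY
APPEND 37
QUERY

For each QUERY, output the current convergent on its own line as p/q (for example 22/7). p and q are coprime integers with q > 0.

49/1
589/12
11338/231
94287/1921
4348540/88597
6121884399/124727056
171578101979/3495726175
101316621210389/2064221253427
35091674168476169/714956527088332
2011325746510170978077/40978679548440114242
76383638387451347640092/1556237544144353898445

APPEND 49: p_0 = 49·1 + 0 = 49, q_0 = 49·0 + 1 = 1 → 49/1
APPEND 12: p_1 = 12·49 + 1 = 589, q_1 = 12·1 + 0 = 12 → 589/12
APPEND 6: p_2 = 6·589 + 49 = 3583, q_2 = 6·12 + 1 = 73 → 3583/73
APPEND 3: p_3 = 3·3583 + 589 = 11338, q_3 = 3·73 + 12 = 231 → 11338/231
APPEND 8: p_4 = 8·11338 + 3583 = 94287, q_4 = 8·231 + 73 = 1921 → 94287/1921
APPEND 46: p_5 = 46·94287 + 11338 = 4348540, q_5 = 46·1921 + 231 = 88597 → 4348540/88597
APPEND 38: p_6 = 38·4348540 + 94287 = 165338807, q_6 = 38·88597 + 1921 = 3368607 → 165338807/3368607
APPEND 37: p_7 = 37·165338807 + 4348540 = 6121884399, q_7 = 37·3368607 + 88597 = 124727056 → 6121884399/124727056
APPEND 28: p_8 = 28·6121884399 + 165338807 = 171578101979, q_8 = 28·124727056 + 3368607 = 3495726175 → 171578101979/3495726175
APPEND 14: p_9 = 14·171578101979 + 6121884399 = 2408215312105, q_9 = 14·3495726175 + 124727056 = 49064893506 → 2408215312105/49064893506
APPEND 42: p_10 = 42·2408215312105 + 171578101979 = 101316621210389, q_10 = 42·49064893506 + 3495726175 = 2064221253427 → 101316621210389/2064221253427
APPEND 23: p_11 = 23·101316621210389 + 2408215312105 = 2332690503151052, q_11 = 23·2064221253427 + 49064893506 = 47526153722327 → 2332690503151052/47526153722327
APPEND 14: p_12 = 14·2332690503151052 + 101316621210389 = 32758983665325117, q_12 = 14·47526153722327 + 2064221253427 = 667430373366005 → 32758983665325117/667430373366005
APPEND 1: p_13 = 1·32758983665325117 + 2332690503151052 = 35091674168476169, q_13 = 1·667430373366005 + 47526153722327 = 714956527088332 → 35091674168476169/714956527088332
APPEND 42: p_14 = 42·35091674168476169 + 32758983665325117 = 1506609298741324215, q_14 = 42·714956527088332 + 667430373366005 = 30695604511075949 → 1506609298741324215/30695604511075949
APPEND 31: p_15 = 31·1506609298741324215 + 35091674168476169 = 46739979935149526834, q_15 = 31·30695604511075949 + 714956527088332 = 952278696370442751 → 46739979935149526834/952278696370442751
APPEND 42: p_16 = 42·46739979935149526834 + 1506609298741324215 = 1964585766575021451243, q_16 = 42·952278696370442751 + 30695604511075949 = 40026400852069671491 → 1964585766575021451243/40026400852069671491
APPEND 1: p_17 = 1·1964585766575021451243 + 46739979935149526834 = 2011325746510170978077, q_17 = 1·40026400852069671491 + 952278696370442751 = 40978679548440114242 → 2011325746510170978077/40978679548440114242
APPEND 37: p_18 = 37·2011325746510170978077 + 1964585766575021451243 = 76383638387451347640092, q_18 = 37·40978679548440114242 + 40026400852069671491 = 1556237544144353898445 → 76383638387451347640092/1556237544144353898445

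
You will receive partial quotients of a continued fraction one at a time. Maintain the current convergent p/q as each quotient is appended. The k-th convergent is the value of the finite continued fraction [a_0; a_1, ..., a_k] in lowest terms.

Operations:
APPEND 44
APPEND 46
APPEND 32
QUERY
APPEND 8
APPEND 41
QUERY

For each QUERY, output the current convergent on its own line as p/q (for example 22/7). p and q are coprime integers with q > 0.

64844/1473
21416701/486503

APPEND 44: p_0 = 44·1 + 0 = 44, q_0 = 44·0 + 1 = 1 → 44/1
APPEND 46: p_1 = 46·44 + 1 = 2025, q_1 = 46·1 + 0 = 46 → 2025/46
APPEND 32: p_2 = 32·2025 + 44 = 64844, q_2 = 32·46 + 1 = 1473 → 64844/1473
APPEND 8: p_3 = 8·64844 + 2025 = 520777, q_3 = 8·1473 + 46 = 11830 → 520777/11830
APPEND 41: p_4 = 41·520777 + 64844 = 21416701, q_4 = 41·11830 + 1473 = 486503 → 21416701/486503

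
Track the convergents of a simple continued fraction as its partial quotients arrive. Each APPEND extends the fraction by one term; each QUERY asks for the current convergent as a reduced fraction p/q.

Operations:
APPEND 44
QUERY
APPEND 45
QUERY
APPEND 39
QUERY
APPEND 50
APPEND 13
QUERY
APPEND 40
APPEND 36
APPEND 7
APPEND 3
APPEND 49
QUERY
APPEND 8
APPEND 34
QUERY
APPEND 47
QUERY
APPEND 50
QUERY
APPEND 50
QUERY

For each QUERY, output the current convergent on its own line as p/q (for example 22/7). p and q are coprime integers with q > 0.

44/1
1981/45
77303/1756
50350006/1143741
79171173638678/1798437070865
21668311020201712/492213163083963
1019045592650849965/23148442627476058
50973947943562699962/1157914344536886863
2549716442770785848065/57918865669471819208

APPEND 44: p_0 = 44·1 + 0 = 44, q_0 = 44·0 + 1 = 1 → 44/1
APPEND 45: p_1 = 45·44 + 1 = 1981, q_1 = 45·1 + 0 = 45 → 1981/45
APPEND 39: p_2 = 39·1981 + 44 = 77303, q_2 = 39·45 + 1 = 1756 → 77303/1756
APPEND 50: p_3 = 50·77303 + 1981 = 3867131, q_3 = 50·1756 + 45 = 87845 → 3867131/87845
APPEND 13: p_4 = 13·3867131 + 77303 = 50350006, q_4 = 13·87845 + 1756 = 1143741 → 50350006/1143741
APPEND 40: p_5 = 40·50350006 + 3867131 = 2017867371, q_5 = 40·1143741 + 87845 = 45837485 → 2017867371/45837485
APPEND 36: p_6 = 36·2017867371 + 50350006 = 72693575362, q_6 = 36·45837485 + 1143741 = 1651293201 → 72693575362/1651293201
APPEND 7: p_7 = 7·72693575362 + 2017867371 = 510872894905, q_7 = 7·1651293201 + 45837485 = 11604889892 → 510872894905/11604889892
APPEND 3: p_8 = 3·510872894905 + 72693575362 = 1605312260077, q_8 = 3·11604889892 + 1651293201 = 36465962877 → 1605312260077/36465962877
APPEND 49: p_9 = 49·1605312260077 + 510872894905 = 79171173638678, q_9 = 49·36465962877 + 11604889892 = 1798437070865 → 79171173638678/1798437070865
APPEND 8: p_10 = 8·79171173638678 + 1605312260077 = 634974701369501, q_10 = 8·1798437070865 + 36465962877 = 14423962529797 → 634974701369501/14423962529797
APPEND 34: p_11 = 34·634974701369501 + 79171173638678 = 21668311020201712, q_11 = 34·14423962529797 + 1798437070865 = 492213163083963 → 21668311020201712/492213163083963
APPEND 47: p_12 = 47·21668311020201712 + 634974701369501 = 1019045592650849965, q_12 = 47·492213163083963 + 14423962529797 = 23148442627476058 → 1019045592650849965/23148442627476058
APPEND 50: p_13 = 50·1019045592650849965 + 21668311020201712 = 50973947943562699962, q_13 = 50·23148442627476058 + 492213163083963 = 1157914344536886863 → 50973947943562699962/1157914344536886863
APPEND 50: p_14 = 50·50973947943562699962 + 1019045592650849965 = 2549716442770785848065, q_14 = 50·1157914344536886863 + 23148442627476058 = 57918865669471819208 → 2549716442770785848065/57918865669471819208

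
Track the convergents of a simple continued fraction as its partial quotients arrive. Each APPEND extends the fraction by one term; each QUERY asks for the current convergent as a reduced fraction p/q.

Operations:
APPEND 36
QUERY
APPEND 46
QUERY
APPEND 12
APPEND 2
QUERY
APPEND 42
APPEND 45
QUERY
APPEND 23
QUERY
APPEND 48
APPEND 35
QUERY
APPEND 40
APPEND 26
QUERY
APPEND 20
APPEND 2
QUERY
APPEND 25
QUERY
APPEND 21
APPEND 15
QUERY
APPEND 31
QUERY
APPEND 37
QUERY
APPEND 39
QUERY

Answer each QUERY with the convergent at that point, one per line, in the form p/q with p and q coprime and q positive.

APPEND 36: p_0 = 36·1 + 0 = 36, q_0 = 36·0 + 1 = 1 → 36/1
APPEND 46: p_1 = 46·36 + 1 = 1657, q_1 = 46·1 + 0 = 46 → 1657/46
APPEND 12: p_2 = 12·1657 + 36 = 19920, q_2 = 12·46 + 1 = 553 → 19920/553
APPEND 2: p_3 = 2·19920 + 1657 = 41497, q_3 = 2·553 + 46 = 1152 → 41497/1152
APPEND 42: p_4 = 42·41497 + 19920 = 1762794, q_4 = 42·1152 + 553 = 48937 → 1762794/48937
APPEND 45: p_5 = 45·1762794 + 41497 = 79367227, q_5 = 45·48937 + 1152 = 2203317 → 79367227/2203317
APPEND 23: p_6 = 23·79367227 + 1762794 = 1827209015, q_6 = 23·2203317 + 48937 = 50725228 → 1827209015/50725228
APPEND 48: p_7 = 48·1827209015 + 79367227 = 87785399947, q_7 = 48·50725228 + 2203317 = 2437014261 → 87785399947/2437014261
APPEND 35: p_8 = 35·87785399947 + 1827209015 = 3074316207160, q_8 = 35·2437014261 + 50725228 = 85346224363 → 3074316207160/85346224363
APPEND 40: p_9 = 40·3074316207160 + 87785399947 = 123060433686347, q_9 = 40·85346224363 + 2437014261 = 3416285988781 → 123060433686347/3416285988781
APPEND 26: p_10 = 26·123060433686347 + 3074316207160 = 3202645592052182, q_10 = 26·3416285988781 + 85346224363 = 88908781932669 → 3202645592052182/88908781932669
APPEND 20: p_11 = 20·3202645592052182 + 123060433686347 = 64175972274729987, q_11 = 20·88908781932669 + 3416285988781 = 1781591924642161 → 64175972274729987/1781591924642161
APPEND 2: p_12 = 2·64175972274729987 + 3202645592052182 = 131554590141512156, q_12 = 2·1781591924642161 + 88908781932669 = 3652092631216991 → 131554590141512156/3652092631216991
APPEND 25: p_13 = 25·131554590141512156 + 64175972274729987 = 3353040725812533887, q_13 = 25·3652092631216991 + 1781591924642161 = 93083907705066936 → 3353040725812533887/93083907705066936
APPEND 21: p_14 = 21·3353040725812533887 + 131554590141512156 = 70545409832204723783, q_14 = 21·93083907705066936 + 3652092631216991 = 1958414154437622647 → 70545409832204723783/1958414154437622647
APPEND 15: p_15 = 15·70545409832204723783 + 3353040725812533887 = 1061534188208883390632, q_15 = 15·1958414154437622647 + 93083907705066936 = 29469296224269406641 → 1061534188208883390632/29469296224269406641
APPEND 31: p_16 = 31·1061534188208883390632 + 70545409832204723783 = 32978105244307589833375, q_16 = 31·29469296224269406641 + 1958414154437622647 = 915506597106789228518 → 32978105244307589833375/915506597106789228518
APPEND 37: p_17 = 37·32978105244307589833375 + 1061534188208883390632 = 1221251428227589707225507, q_17 = 37·915506597106789228518 + 29469296224269406641 = 33903213389175470861807 → 1221251428227589707225507/33903213389175470861807
APPEND 39: p_18 = 39·1221251428227589707225507 + 32978105244307589833375 = 47661783806120306171628148, q_18 = 39·33903213389175470861807 + 915506597106789228518 = 1323140828774950152838991 → 47661783806120306171628148/1323140828774950152838991

36/1
1657/46
41497/1152
79367227/2203317
1827209015/50725228
3074316207160/85346224363
3202645592052182/88908781932669
131554590141512156/3652092631216991
3353040725812533887/93083907705066936
1061534188208883390632/29469296224269406641
32978105244307589833375/915506597106789228518
1221251428227589707225507/33903213389175470861807
47661783806120306171628148/1323140828774950152838991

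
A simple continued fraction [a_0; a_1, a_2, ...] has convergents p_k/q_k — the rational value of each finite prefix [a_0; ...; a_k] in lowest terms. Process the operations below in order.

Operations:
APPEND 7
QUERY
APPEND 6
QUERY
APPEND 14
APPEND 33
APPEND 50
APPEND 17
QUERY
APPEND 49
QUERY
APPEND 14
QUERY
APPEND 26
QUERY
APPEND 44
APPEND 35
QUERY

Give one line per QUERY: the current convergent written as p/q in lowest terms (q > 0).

APPEND 7: p_0 = 7·1 + 0 = 7, q_0 = 7·0 + 1 = 1 → 7/1
APPEND 6: p_1 = 6·7 + 1 = 43, q_1 = 6·1 + 0 = 6 → 43/6
APPEND 14: p_2 = 14·43 + 7 = 609, q_2 = 14·6 + 1 = 85 → 609/85
APPEND 33: p_3 = 33·609 + 43 = 20140, q_3 = 33·85 + 6 = 2811 → 20140/2811
APPEND 50: p_4 = 50·20140 + 609 = 1007609, q_4 = 50·2811 + 85 = 140635 → 1007609/140635
APPEND 17: p_5 = 17·1007609 + 20140 = 17149493, q_5 = 17·140635 + 2811 = 2393606 → 17149493/2393606
APPEND 49: p_6 = 49·17149493 + 1007609 = 841332766, q_6 = 49·2393606 + 140635 = 117427329 → 841332766/117427329
APPEND 14: p_7 = 14·841332766 + 17149493 = 11795808217, q_7 = 14·117427329 + 2393606 = 1646376212 → 11795808217/1646376212
APPEND 26: p_8 = 26·11795808217 + 841332766 = 307532346408, q_8 = 26·1646376212 + 117427329 = 42923208841 → 307532346408/42923208841
APPEND 44: p_9 = 44·307532346408 + 11795808217 = 13543219050169, q_9 = 44·42923208841 + 1646376212 = 1890267565216 → 13543219050169/1890267565216
APPEND 35: p_10 = 35·13543219050169 + 307532346408 = 474320199102323, q_10 = 35·1890267565216 + 42923208841 = 66202287991401 → 474320199102323/66202287991401

7/1
43/6
17149493/2393606
841332766/117427329
11795808217/1646376212
307532346408/42923208841
474320199102323/66202287991401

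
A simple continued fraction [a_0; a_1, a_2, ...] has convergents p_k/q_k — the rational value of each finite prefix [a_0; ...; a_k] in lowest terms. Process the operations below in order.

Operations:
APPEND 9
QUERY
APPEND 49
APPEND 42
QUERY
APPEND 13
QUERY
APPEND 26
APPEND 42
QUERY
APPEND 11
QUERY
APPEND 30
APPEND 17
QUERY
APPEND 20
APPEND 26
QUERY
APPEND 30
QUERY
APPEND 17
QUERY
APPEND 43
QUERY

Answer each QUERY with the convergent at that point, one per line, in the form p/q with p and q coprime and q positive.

9/1
18573/2059
241891/26816
265166929/29396366
2923143958/324059301
1498234400331/166094041033
782867069199845/86788525938489
23516064723487639/2606987410150726
400555967368489708/44405574498500831
17247422661568545083/1912046690845686459

APPEND 9: p_0 = 9·1 + 0 = 9, q_0 = 9·0 + 1 = 1 → 9/1
APPEND 49: p_1 = 49·9 + 1 = 442, q_1 = 49·1 + 0 = 49 → 442/49
APPEND 42: p_2 = 42·442 + 9 = 18573, q_2 = 42·49 + 1 = 2059 → 18573/2059
APPEND 13: p_3 = 13·18573 + 442 = 241891, q_3 = 13·2059 + 49 = 26816 → 241891/26816
APPEND 26: p_4 = 26·241891 + 18573 = 6307739, q_4 = 26·26816 + 2059 = 699275 → 6307739/699275
APPEND 42: p_5 = 42·6307739 + 241891 = 265166929, q_5 = 42·699275 + 26816 = 29396366 → 265166929/29396366
APPEND 11: p_6 = 11·265166929 + 6307739 = 2923143958, q_6 = 11·29396366 + 699275 = 324059301 → 2923143958/324059301
APPEND 30: p_7 = 30·2923143958 + 265166929 = 87959485669, q_7 = 30·324059301 + 29396366 = 9751175396 → 87959485669/9751175396
APPEND 17: p_8 = 17·87959485669 + 2923143958 = 1498234400331, q_8 = 17·9751175396 + 324059301 = 166094041033 → 1498234400331/166094041033
APPEND 20: p_9 = 20·1498234400331 + 87959485669 = 30052647492289, q_9 = 20·166094041033 + 9751175396 = 3331631996056 → 30052647492289/3331631996056
APPEND 26: p_10 = 26·30052647492289 + 1498234400331 = 782867069199845, q_10 = 26·3331631996056 + 166094041033 = 86788525938489 → 782867069199845/86788525938489
APPEND 30: p_11 = 30·782867069199845 + 30052647492289 = 23516064723487639, q_11 = 30·86788525938489 + 3331631996056 = 2606987410150726 → 23516064723487639/2606987410150726
APPEND 17: p_12 = 17·23516064723487639 + 782867069199845 = 400555967368489708, q_12 = 17·2606987410150726 + 86788525938489 = 44405574498500831 → 400555967368489708/44405574498500831
APPEND 43: p_13 = 43·400555967368489708 + 23516064723487639 = 17247422661568545083, q_13 = 43·44405574498500831 + 2606987410150726 = 1912046690845686459 → 17247422661568545083/1912046690845686459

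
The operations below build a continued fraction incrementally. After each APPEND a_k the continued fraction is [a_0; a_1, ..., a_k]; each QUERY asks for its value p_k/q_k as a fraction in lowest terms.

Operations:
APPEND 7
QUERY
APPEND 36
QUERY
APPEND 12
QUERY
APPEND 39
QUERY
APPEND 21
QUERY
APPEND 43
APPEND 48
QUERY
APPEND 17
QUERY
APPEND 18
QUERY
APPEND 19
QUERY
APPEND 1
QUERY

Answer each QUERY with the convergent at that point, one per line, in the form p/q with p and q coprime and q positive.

7/1
253/36
3043/433
118930/16923
2500573/355816
5169391885/735572344
87987305614/12520046859
1588940892937/226096415806
30277864271417/4308351947173
31866805164354/4534448362979

APPEND 7: p_0 = 7·1 + 0 = 7, q_0 = 7·0 + 1 = 1 → 7/1
APPEND 36: p_1 = 36·7 + 1 = 253, q_1 = 36·1 + 0 = 36 → 253/36
APPEND 12: p_2 = 12·253 + 7 = 3043, q_2 = 12·36 + 1 = 433 → 3043/433
APPEND 39: p_3 = 39·3043 + 253 = 118930, q_3 = 39·433 + 36 = 16923 → 118930/16923
APPEND 21: p_4 = 21·118930 + 3043 = 2500573, q_4 = 21·16923 + 433 = 355816 → 2500573/355816
APPEND 43: p_5 = 43·2500573 + 118930 = 107643569, q_5 = 43·355816 + 16923 = 15317011 → 107643569/15317011
APPEND 48: p_6 = 48·107643569 + 2500573 = 5169391885, q_6 = 48·15317011 + 355816 = 735572344 → 5169391885/735572344
APPEND 17: p_7 = 17·5169391885 + 107643569 = 87987305614, q_7 = 17·735572344 + 15317011 = 12520046859 → 87987305614/12520046859
APPEND 18: p_8 = 18·87987305614 + 5169391885 = 1588940892937, q_8 = 18·12520046859 + 735572344 = 226096415806 → 1588940892937/226096415806
APPEND 19: p_9 = 19·1588940892937 + 87987305614 = 30277864271417, q_9 = 19·226096415806 + 12520046859 = 4308351947173 → 30277864271417/4308351947173
APPEND 1: p_10 = 1·30277864271417 + 1588940892937 = 31866805164354, q_10 = 1·4308351947173 + 226096415806 = 4534448362979 → 31866805164354/4534448362979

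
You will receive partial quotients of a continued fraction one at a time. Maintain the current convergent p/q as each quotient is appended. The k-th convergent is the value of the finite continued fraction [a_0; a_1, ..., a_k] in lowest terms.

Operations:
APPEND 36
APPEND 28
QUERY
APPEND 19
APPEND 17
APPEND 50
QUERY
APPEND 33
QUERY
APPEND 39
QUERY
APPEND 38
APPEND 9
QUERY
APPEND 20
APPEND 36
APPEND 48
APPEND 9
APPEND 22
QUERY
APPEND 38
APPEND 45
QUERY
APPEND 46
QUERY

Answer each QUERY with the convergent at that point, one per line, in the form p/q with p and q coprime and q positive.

1009/28
16395607/454983
541382559/15023528
21130315408/586372575
7252570627975/201261004977
50369396534089391519/1397765824910874032
86284549239714483986879/2394422058709558957667
3971005580134492494387442/110196593018259370898985

APPEND 36: p_0 = 36·1 + 0 = 36, q_0 = 36·0 + 1 = 1 → 36/1
APPEND 28: p_1 = 28·36 + 1 = 1009, q_1 = 28·1 + 0 = 28 → 1009/28
APPEND 19: p_2 = 19·1009 + 36 = 19207, q_2 = 19·28 + 1 = 533 → 19207/533
APPEND 17: p_3 = 17·19207 + 1009 = 327528, q_3 = 17·533 + 28 = 9089 → 327528/9089
APPEND 50: p_4 = 50·327528 + 19207 = 16395607, q_4 = 50·9089 + 533 = 454983 → 16395607/454983
APPEND 33: p_5 = 33·16395607 + 327528 = 541382559, q_5 = 33·454983 + 9089 = 15023528 → 541382559/15023528
APPEND 39: p_6 = 39·541382559 + 16395607 = 21130315408, q_6 = 39·15023528 + 454983 = 586372575 → 21130315408/586372575
APPEND 38: p_7 = 38·21130315408 + 541382559 = 803493368063, q_7 = 38·586372575 + 15023528 = 22297181378 → 803493368063/22297181378
APPEND 9: p_8 = 9·803493368063 + 21130315408 = 7252570627975, q_8 = 9·22297181378 + 586372575 = 201261004977 → 7252570627975/201261004977
APPEND 20: p_9 = 20·7252570627975 + 803493368063 = 145854905927563, q_9 = 20·201261004977 + 22297181378 = 4047517280918 → 145854905927563/4047517280918
APPEND 36: p_10 = 36·145854905927563 + 7252570627975 = 5258029184020243, q_10 = 36·4047517280918 + 201261004977 = 145911883118025 → 5258029184020243/145911883118025
APPEND 48: p_11 = 48·5258029184020243 + 145854905927563 = 252531255738899227, q_11 = 48·145911883118025 + 4047517280918 = 7007817906946118 → 252531255738899227/7007817906946118
APPEND 9: p_12 = 9·252531255738899227 + 5258029184020243 = 2278039330834113286, q_12 = 9·7007817906946118 + 145911883118025 = 63216273045633087 → 2278039330834113286/63216273045633087
APPEND 22: p_13 = 22·2278039330834113286 + 252531255738899227 = 50369396534089391519, q_13 = 22·63216273045633087 + 7007817906946118 = 1397765824910874032 → 50369396534089391519/1397765824910874032
APPEND 38: p_14 = 38·50369396534089391519 + 2278039330834113286 = 1916315107626230991008, q_14 = 38·1397765824910874032 + 63216273045633087 = 53178317619658846303 → 1916315107626230991008/53178317619658846303
APPEND 45: p_15 = 45·1916315107626230991008 + 50369396534089391519 = 86284549239714483986879, q_15 = 45·53178317619658846303 + 1397765824910874032 = 2394422058709558957667 → 86284549239714483986879/2394422058709558957667
APPEND 46: p_16 = 46·86284549239714483986879 + 1916315107626230991008 = 3971005580134492494387442, q_16 = 46·2394422058709558957667 + 53178317619658846303 = 110196593018259370898985 → 3971005580134492494387442/110196593018259370898985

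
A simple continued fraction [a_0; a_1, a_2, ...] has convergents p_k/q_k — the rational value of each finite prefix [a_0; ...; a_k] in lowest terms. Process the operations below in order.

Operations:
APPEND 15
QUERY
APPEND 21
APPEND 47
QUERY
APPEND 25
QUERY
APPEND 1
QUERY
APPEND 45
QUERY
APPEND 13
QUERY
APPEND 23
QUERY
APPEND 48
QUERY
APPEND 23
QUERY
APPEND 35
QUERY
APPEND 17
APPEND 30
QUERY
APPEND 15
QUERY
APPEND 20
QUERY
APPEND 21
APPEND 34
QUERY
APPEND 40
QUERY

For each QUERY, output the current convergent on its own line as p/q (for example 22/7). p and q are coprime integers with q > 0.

APPEND 15: p_0 = 15·1 + 0 = 15, q_0 = 15·0 + 1 = 1 → 15/1
APPEND 21: p_1 = 21·15 + 1 = 316, q_1 = 21·1 + 0 = 21 → 316/21
APPEND 47: p_2 = 47·316 + 15 = 14867, q_2 = 47·21 + 1 = 988 → 14867/988
APPEND 25: p_3 = 25·14867 + 316 = 371991, q_3 = 25·988 + 21 = 24721 → 371991/24721
APPEND 1: p_4 = 1·371991 + 14867 = 386858, q_4 = 1·24721 + 988 = 25709 → 386858/25709
APPEND 45: p_5 = 45·386858 + 371991 = 17780601, q_5 = 45·25709 + 24721 = 1181626 → 17780601/1181626
APPEND 13: p_6 = 13·17780601 + 386858 = 231534671, q_6 = 13·1181626 + 25709 = 15386847 → 231534671/15386847
APPEND 23: p_7 = 23·231534671 + 17780601 = 5343078034, q_7 = 23·15386847 + 1181626 = 355079107 → 5343078034/355079107
APPEND 48: p_8 = 48·5343078034 + 231534671 = 256699280303, q_8 = 48·355079107 + 15386847 = 17059183983 → 256699280303/17059183983
APPEND 23: p_9 = 23·256699280303 + 5343078034 = 5909426525003, q_9 = 23·17059183983 + 355079107 = 392716310716 → 5909426525003/392716310716
APPEND 35: p_10 = 35·5909426525003 + 256699280303 = 207086627655408, q_10 = 35·392716310716 + 17059183983 = 13762130059043 → 207086627655408/13762130059043
APPEND 17: p_11 = 17·207086627655408 + 5909426525003 = 3526382096666939, q_11 = 17·13762130059043 + 392716310716 = 234348927314447 → 3526382096666939/234348927314447
APPEND 30: p_12 = 30·3526382096666939 + 207086627655408 = 105998549527663578, q_12 = 30·234348927314447 + 13762130059043 = 7044229949492453 → 105998549527663578/7044229949492453
APPEND 15: p_13 = 15·105998549527663578 + 3526382096666939 = 1593504625011620609, q_13 = 15·7044229949492453 + 234348927314447 = 105897798169701242 → 1593504625011620609/105897798169701242
APPEND 20: p_14 = 20·1593504625011620609 + 105998549527663578 = 31976091049760075758, q_14 = 20·105897798169701242 + 7044229949492453 = 2125000193343517293 → 31976091049760075758/2125000193343517293
APPEND 21: p_15 = 21·31976091049760075758 + 1593504625011620609 = 673091416669973211527, q_15 = 21·2125000193343517293 + 105897798169701242 = 44730901858383564395 → 673091416669973211527/44730901858383564395
APPEND 34: p_16 = 34·673091416669973211527 + 31976091049760075758 = 22917084257828849267676, q_16 = 34·44730901858383564395 + 2125000193343517293 = 1522975663378384706723 → 22917084257828849267676/1522975663378384706723
APPEND 40: p_17 = 40·22917084257828849267676 + 673091416669973211527 = 917356461729823943918567, q_17 = 40·1522975663378384706723 + 44730901858383564395 = 60963757436993771833315 → 917356461729823943918567/60963757436993771833315

15/1
14867/988
371991/24721
386858/25709
17780601/1181626
231534671/15386847
5343078034/355079107
256699280303/17059183983
5909426525003/392716310716
207086627655408/13762130059043
105998549527663578/7044229949492453
1593504625011620609/105897798169701242
31976091049760075758/2125000193343517293
22917084257828849267676/1522975663378384706723
917356461729823943918567/60963757436993771833315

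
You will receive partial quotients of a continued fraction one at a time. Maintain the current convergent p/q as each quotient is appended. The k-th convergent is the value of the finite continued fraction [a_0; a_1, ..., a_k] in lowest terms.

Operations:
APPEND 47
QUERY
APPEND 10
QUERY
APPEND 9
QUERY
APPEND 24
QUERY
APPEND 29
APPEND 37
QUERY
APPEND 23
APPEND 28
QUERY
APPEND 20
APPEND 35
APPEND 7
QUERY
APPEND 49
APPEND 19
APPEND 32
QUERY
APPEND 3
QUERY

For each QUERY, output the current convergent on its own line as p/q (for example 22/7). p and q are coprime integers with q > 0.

47/1
471/10
4286/91
103335/2194
111140372/2359723
71769567968/1523805411
354238231849358/7521156247113
10612852324505529901/225331185014741238
32169664606363612556/683023604365137229

APPEND 47: p_0 = 47·1 + 0 = 47, q_0 = 47·0 + 1 = 1 → 47/1
APPEND 10: p_1 = 10·47 + 1 = 471, q_1 = 10·1 + 0 = 10 → 471/10
APPEND 9: p_2 = 9·471 + 47 = 4286, q_2 = 9·10 + 1 = 91 → 4286/91
APPEND 24: p_3 = 24·4286 + 471 = 103335, q_3 = 24·91 + 10 = 2194 → 103335/2194
APPEND 29: p_4 = 29·103335 + 4286 = 3001001, q_4 = 29·2194 + 91 = 63717 → 3001001/63717
APPEND 37: p_5 = 37·3001001 + 103335 = 111140372, q_5 = 37·63717 + 2194 = 2359723 → 111140372/2359723
APPEND 23: p_6 = 23·111140372 + 3001001 = 2559229557, q_6 = 23·2359723 + 63717 = 54337346 → 2559229557/54337346
APPEND 28: p_7 = 28·2559229557 + 111140372 = 71769567968, q_7 = 28·54337346 + 2359723 = 1523805411 → 71769567968/1523805411
APPEND 20: p_8 = 20·71769567968 + 2559229557 = 1437950588917, q_8 = 20·1523805411 + 54337346 = 30530445566 → 1437950588917/30530445566
APPEND 35: p_9 = 35·1437950588917 + 71769567968 = 50400040180063, q_9 = 35·30530445566 + 1523805411 = 1070089400221 → 50400040180063/1070089400221
APPEND 7: p_10 = 7·50400040180063 + 1437950588917 = 354238231849358, q_10 = 7·1070089400221 + 30530445566 = 7521156247113 → 354238231849358/7521156247113
APPEND 49: p_11 = 49·354238231849358 + 50400040180063 = 17408073400798605, q_11 = 49·7521156247113 + 1070089400221 = 369606745508758 → 17408073400798605/369606745508758
APPEND 19: p_12 = 19·17408073400798605 + 354238231849358 = 331107632847022853, q_12 = 19·369606745508758 + 7521156247113 = 7030049320913515 → 331107632847022853/7030049320913515
APPEND 32: p_13 = 32·331107632847022853 + 17408073400798605 = 10612852324505529901, q_13 = 32·7030049320913515 + 369606745508758 = 225331185014741238 → 10612852324505529901/225331185014741238
APPEND 3: p_14 = 3·10612852324505529901 + 331107632847022853 = 32169664606363612556, q_14 = 3·225331185014741238 + 7030049320913515 = 683023604365137229 → 32169664606363612556/683023604365137229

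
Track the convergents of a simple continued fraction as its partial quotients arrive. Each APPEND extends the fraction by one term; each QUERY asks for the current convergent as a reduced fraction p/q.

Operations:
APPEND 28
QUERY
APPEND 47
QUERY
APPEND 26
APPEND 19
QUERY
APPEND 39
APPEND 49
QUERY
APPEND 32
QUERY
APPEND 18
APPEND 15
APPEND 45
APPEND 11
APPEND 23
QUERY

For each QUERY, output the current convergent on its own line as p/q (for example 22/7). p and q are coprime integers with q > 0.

APPEND 28: p_0 = 28·1 + 0 = 28, q_0 = 28·0 + 1 = 1 → 28/1
APPEND 47: p_1 = 47·28 + 1 = 1317, q_1 = 47·1 + 0 = 47 → 1317/47
APPEND 26: p_2 = 26·1317 + 28 = 34270, q_2 = 26·47 + 1 = 1223 → 34270/1223
APPEND 19: p_3 = 19·34270 + 1317 = 652447, q_3 = 19·1223 + 47 = 23284 → 652447/23284
APPEND 39: p_4 = 39·652447 + 34270 = 25479703, q_4 = 39·23284 + 1223 = 909299 → 25479703/909299
APPEND 49: p_5 = 49·25479703 + 652447 = 1249157894, q_5 = 49·909299 + 23284 = 44578935 → 1249157894/44578935
APPEND 32: p_6 = 32·1249157894 + 25479703 = 39998532311, q_6 = 32·44578935 + 909299 = 1427435219 → 39998532311/1427435219
APPEND 18: p_7 = 18·39998532311 + 1249157894 = 721222739492, q_7 = 18·1427435219 + 44578935 = 25738412877 → 721222739492/25738412877
APPEND 15: p_8 = 15·721222739492 + 39998532311 = 10858339624691, q_8 = 15·25738412877 + 1427435219 = 387503628374 → 10858339624691/387503628374
APPEND 45: p_9 = 45·10858339624691 + 721222739492 = 489346505850587, q_9 = 45·387503628374 + 25738412877 = 17463401689707 → 489346505850587/17463401689707
APPEND 11: p_10 = 11·489346505850587 + 10858339624691 = 5393669903981148, q_10 = 11·17463401689707 + 387503628374 = 192484922215151 → 5393669903981148/192484922215151
APPEND 23: p_11 = 23·5393669903981148 + 489346505850587 = 124543754297416991, q_11 = 23·192484922215151 + 17463401689707 = 4444616612638180 → 124543754297416991/4444616612638180

28/1
1317/47
652447/23284
1249157894/44578935
39998532311/1427435219
124543754297416991/4444616612638180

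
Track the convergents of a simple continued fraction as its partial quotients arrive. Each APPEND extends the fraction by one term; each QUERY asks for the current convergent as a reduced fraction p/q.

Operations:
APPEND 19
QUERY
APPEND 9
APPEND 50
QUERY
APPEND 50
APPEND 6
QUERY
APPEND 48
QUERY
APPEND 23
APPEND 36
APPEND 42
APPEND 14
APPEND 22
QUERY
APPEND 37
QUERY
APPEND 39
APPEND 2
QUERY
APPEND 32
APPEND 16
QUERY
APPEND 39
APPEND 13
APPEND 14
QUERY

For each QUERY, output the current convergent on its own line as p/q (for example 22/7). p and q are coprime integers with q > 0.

APPEND 19: p_0 = 19·1 + 0 = 19, q_0 = 19·0 + 1 = 1 → 19/1
APPEND 9: p_1 = 9·19 + 1 = 172, q_1 = 9·1 + 0 = 9 → 172/9
APPEND 50: p_2 = 50·172 + 19 = 8619, q_2 = 50·9 + 1 = 451 → 8619/451
APPEND 50: p_3 = 50·8619 + 172 = 431122, q_3 = 50·451 + 9 = 22559 → 431122/22559
APPEND 6: p_4 = 6·431122 + 8619 = 2595351, q_4 = 6·22559 + 451 = 135805 → 2595351/135805
APPEND 48: p_5 = 48·2595351 + 431122 = 125007970, q_5 = 48·135805 + 22559 = 6541199 → 125007970/6541199
APPEND 23: p_6 = 23·125007970 + 2595351 = 2877778661, q_6 = 23·6541199 + 135805 = 150583382 → 2877778661/150583382
APPEND 36: p_7 = 36·2877778661 + 125007970 = 103725039766, q_7 = 36·150583382 + 6541199 = 5427542951 → 103725039766/5427542951
APPEND 42: p_8 = 42·103725039766 + 2877778661 = 4359329448833, q_8 = 42·5427542951 + 150583382 = 228107387324 → 4359329448833/228107387324
APPEND 14: p_9 = 14·4359329448833 + 103725039766 = 61134337323428, q_9 = 14·228107387324 + 5427542951 = 3198930965487 → 61134337323428/3198930965487
APPEND 22: p_10 = 22·61134337323428 + 4359329448833 = 1349314750564249, q_10 = 22·3198930965487 + 228107387324 = 70604588628038 → 1349314750564249/70604588628038
APPEND 37: p_11 = 37·1349314750564249 + 61134337323428 = 49985780108200641, q_11 = 37·70604588628038 + 3198930965487 = 2615568710202893 → 49985780108200641/2615568710202893
APPEND 39: p_12 = 39·49985780108200641 + 1349314750564249 = 1950794738970389248, q_12 = 39·2615568710202893 + 70604588628038 = 102077784286540865 → 1950794738970389248/102077784286540865
APPEND 2: p_13 = 2·1950794738970389248 + 49985780108200641 = 3951575258048979137, q_13 = 2·102077784286540865 + 2615568710202893 = 206771137283284623 → 3951575258048979137/206771137283284623
APPEND 32: p_14 = 32·3951575258048979137 + 1950794738970389248 = 128401202996537721632, q_14 = 32·206771137283284623 + 102077784286540865 = 6718754177351648801 → 128401202996537721632/6718754177351648801
APPEND 16: p_15 = 16·128401202996537721632 + 3951575258048979137 = 2058370823202652525249, q_15 = 16·6718754177351648801 + 206771137283284623 = 107706837974909665439 → 2058370823202652525249/107706837974909665439
APPEND 39: p_16 = 39·2058370823202652525249 + 128401202996537721632 = 80404863307899986206343, q_16 = 39·107706837974909665439 + 6718754177351648801 = 4207285435198828600922 → 80404863307899986206343/4207285435198828600922
APPEND 13: p_17 = 13·80404863307899986206343 + 2058370823202652525249 = 1047321593825902473207708, q_17 = 13·4207285435198828600922 + 107706837974909665439 = 54802417495559681477425 → 1047321593825902473207708/54802417495559681477425
APPEND 14: p_18 = 14·1047321593825902473207708 + 80404863307899986206343 = 14742907176870534611114255, q_18 = 14·54802417495559681477425 + 4207285435198828600922 = 771441130373034369284872 → 14742907176870534611114255/771441130373034369284872

19/1
8619/451
2595351/135805
125007970/6541199
1349314750564249/70604588628038
49985780108200641/2615568710202893
3951575258048979137/206771137283284623
2058370823202652525249/107706837974909665439
14742907176870534611114255/771441130373034369284872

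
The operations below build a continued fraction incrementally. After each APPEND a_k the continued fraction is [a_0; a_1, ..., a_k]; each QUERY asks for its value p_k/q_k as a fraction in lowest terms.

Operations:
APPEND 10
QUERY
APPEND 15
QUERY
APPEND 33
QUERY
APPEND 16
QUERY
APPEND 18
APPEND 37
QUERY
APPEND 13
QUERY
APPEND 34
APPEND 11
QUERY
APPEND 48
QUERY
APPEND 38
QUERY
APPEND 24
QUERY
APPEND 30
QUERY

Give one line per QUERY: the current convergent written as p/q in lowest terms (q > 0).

APPEND 10: p_0 = 10·1 + 0 = 10, q_0 = 10·0 + 1 = 1 → 10/1
APPEND 15: p_1 = 15·10 + 1 = 151, q_1 = 15·1 + 0 = 15 → 151/15
APPEND 33: p_2 = 33·151 + 10 = 4993, q_2 = 33·15 + 1 = 496 → 4993/496
APPEND 16: p_3 = 16·4993 + 151 = 80039, q_3 = 16·496 + 15 = 7951 → 80039/7951
APPEND 18: p_4 = 18·80039 + 4993 = 1445695, q_4 = 18·7951 + 496 = 143614 → 1445695/143614
APPEND 37: p_5 = 37·1445695 + 80039 = 53570754, q_5 = 37·143614 + 7951 = 5321669 → 53570754/5321669
APPEND 13: p_6 = 13·53570754 + 1445695 = 697865497, q_6 = 13·5321669 + 143614 = 69325311 → 697865497/69325311
APPEND 34: p_7 = 34·697865497 + 53570754 = 23780997652, q_7 = 34·69325311 + 5321669 = 2362382243 → 23780997652/2362382243
APPEND 11: p_8 = 11·23780997652 + 697865497 = 262288839669, q_8 = 11·2362382243 + 69325311 = 26055529984 → 262288839669/26055529984
APPEND 48: p_9 = 48·262288839669 + 23780997652 = 12613645301764, q_9 = 48·26055529984 + 2362382243 = 1253027821475 → 12613645301764/1253027821475
APPEND 38: p_10 = 38·12613645301764 + 262288839669 = 479580810306701, q_10 = 38·1253027821475 + 26055529984 = 47641112746034 → 479580810306701/47641112746034
APPEND 24: p_11 = 24·479580810306701 + 12613645301764 = 11522553092662588, q_11 = 24·47641112746034 + 1253027821475 = 1144639733726291 → 11522553092662588/1144639733726291
APPEND 30: p_12 = 30·11522553092662588 + 479580810306701 = 346156173590184341, q_12 = 30·1144639733726291 + 47641112746034 = 34386833124534764 → 346156173590184341/34386833124534764

10/1
151/15
4993/496
80039/7951
53570754/5321669
697865497/69325311
262288839669/26055529984
12613645301764/1253027821475
479580810306701/47641112746034
11522553092662588/1144639733726291
346156173590184341/34386833124534764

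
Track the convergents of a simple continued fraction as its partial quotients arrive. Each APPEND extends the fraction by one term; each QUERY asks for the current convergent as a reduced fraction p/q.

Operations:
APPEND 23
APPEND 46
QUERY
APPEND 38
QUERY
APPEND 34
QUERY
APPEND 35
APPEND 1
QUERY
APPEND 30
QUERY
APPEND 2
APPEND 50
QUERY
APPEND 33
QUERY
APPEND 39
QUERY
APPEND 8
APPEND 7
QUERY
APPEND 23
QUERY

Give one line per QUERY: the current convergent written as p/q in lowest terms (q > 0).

APPEND 23: p_0 = 23·1 + 0 = 23, q_0 = 23·0 + 1 = 1 → 23/1
APPEND 46: p_1 = 46·23 + 1 = 1059, q_1 = 46·1 + 0 = 46 → 1059/46
APPEND 38: p_2 = 38·1059 + 23 = 40265, q_2 = 38·46 + 1 = 1749 → 40265/1749
APPEND 34: p_3 = 34·40265 + 1059 = 1370069, q_3 = 34·1749 + 46 = 59512 → 1370069/59512
APPEND 35: p_4 = 35·1370069 + 40265 = 47992680, q_4 = 35·59512 + 1749 = 2084669 → 47992680/2084669
APPEND 1: p_5 = 1·47992680 + 1370069 = 49362749, q_5 = 1·2084669 + 59512 = 2144181 → 49362749/2144181
APPEND 30: p_6 = 30·49362749 + 47992680 = 1528875150, q_6 = 30·2144181 + 2084669 = 66410099 → 1528875150/66410099
APPEND 2: p_7 = 2·1528875150 + 49362749 = 3107113049, q_7 = 2·66410099 + 2144181 = 134964379 → 3107113049/134964379
APPEND 50: p_8 = 50·3107113049 + 1528875150 = 156884527600, q_8 = 50·134964379 + 66410099 = 6814629049 → 156884527600/6814629049
APPEND 33: p_9 = 33·156884527600 + 3107113049 = 5180296523849, q_9 = 33·6814629049 + 134964379 = 225017722996 → 5180296523849/225017722996
APPEND 39: p_10 = 39·5180296523849 + 156884527600 = 202188448957711, q_10 = 39·225017722996 + 6814629049 = 8782505825893 → 202188448957711/8782505825893
APPEND 8: p_11 = 8·202188448957711 + 5180296523849 = 1622687888185537, q_11 = 8·8782505825893 + 225017722996 = 70485064330140 → 1622687888185537/70485064330140
APPEND 7: p_12 = 7·1622687888185537 + 202188448957711 = 11561003666256470, q_12 = 7·70485064330140 + 8782505825893 = 502177956136873 → 11561003666256470/502177956136873
APPEND 23: p_13 = 23·11561003666256470 + 1622687888185537 = 267525772212084347, q_13 = 23·502177956136873 + 70485064330140 = 11620578055478219 → 267525772212084347/11620578055478219

1059/46
40265/1749
1370069/59512
49362749/2144181
1528875150/66410099
156884527600/6814629049
5180296523849/225017722996
202188448957711/8782505825893
11561003666256470/502177956136873
267525772212084347/11620578055478219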